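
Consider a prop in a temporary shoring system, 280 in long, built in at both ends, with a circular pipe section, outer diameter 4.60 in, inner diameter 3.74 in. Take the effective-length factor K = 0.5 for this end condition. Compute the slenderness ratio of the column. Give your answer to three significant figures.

d_o = 4.60 in, d_i = 3.74 in
I = π(d_o⁴ − d_i⁴)/64 = π(4.60⁴ − 3.740⁴)/64 = 12.37 in⁴
A = 5.633 in²;  r_min = √(I/A) = √(12.37/5.633) = 1.482 in
L_e = K·L = 0.5 × 280 = 140.0 in
λ = L_e / r_min = 140.00 / 1.482 = 94.5

λ ≈ 94.5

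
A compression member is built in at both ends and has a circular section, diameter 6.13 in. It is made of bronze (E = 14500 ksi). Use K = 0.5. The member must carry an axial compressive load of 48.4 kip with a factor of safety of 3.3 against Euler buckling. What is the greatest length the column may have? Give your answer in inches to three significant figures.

I = πd⁴/64 = π×6.13⁴/64 = 69.31 in⁴
Required critical load P_cr = n·P = 3.3 × 48.4 = 159.7 kip = 1.597×10^5 lb
From P_cr = π²EI/(K·L)²:  L = (1/K)·√(π²EI/P_cr) = (1/0.5)·√(π²×1.45×10^7×69.31/1.597×10^5)
L = 498 in

L_max ≈ 498 in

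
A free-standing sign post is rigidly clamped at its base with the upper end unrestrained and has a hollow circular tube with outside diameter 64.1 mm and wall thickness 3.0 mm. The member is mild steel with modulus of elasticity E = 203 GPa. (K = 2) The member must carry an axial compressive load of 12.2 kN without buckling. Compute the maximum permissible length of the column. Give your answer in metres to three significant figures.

Inner diameter d_i = 64.1 − 2×3.0 = 58.10 mm
I = π(d_o⁴ − d_i⁴)/64 = π(64.1⁴ − 58.10⁴)/64 = 2.694×10^5 mm⁴
I = 2.694×10^-7 m⁴
At the buckling limit P_cr = P = 1.220×10^4 N
From P_cr = π²EI/(K·L)²:  L = (1/K)·√(π²EI/P_cr) = (1/2)·√(π²×2.03×10^11×2.694×10^-7/1.220×10^4)
L = 3.33 m

L_max ≈ 3.33 m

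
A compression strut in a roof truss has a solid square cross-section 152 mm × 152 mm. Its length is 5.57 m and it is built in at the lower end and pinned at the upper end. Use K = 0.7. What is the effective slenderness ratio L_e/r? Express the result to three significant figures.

λ ≈ 88.9

I = a⁴/12 = 152⁴/12 = 4.448×10^7 mm⁴
A = 2.310×10^4 mm²;  r_min = √(I/A) = √(4.448×10^7/2.310×10^4) = 43.88 mm
L_e = K·L = 0.7 × 5.57 m = 3.899 m = 3899.0 mm
λ = L_e / r_min = 3899.0 / 43.88 = 88.9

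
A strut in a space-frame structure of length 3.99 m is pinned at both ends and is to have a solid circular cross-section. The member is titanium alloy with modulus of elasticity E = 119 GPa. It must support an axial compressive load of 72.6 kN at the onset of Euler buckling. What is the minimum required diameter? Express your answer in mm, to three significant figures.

L_e = K·L = 1 × 3.99 = 3.990 m
Required I = P_cr·L_e²/(π²E) = 7.260×10^4 × 3.990² / (π² × 1.19×10^11) = 9.841×10^-7 m⁴
I_req = 9.841×10^5 mm⁴
Solid circle: I = πd⁴/64  ⇒  d = (64I/π)^(1/4) = (64×9.841×10^5/π)^(1/4) = 66.9 mm

d ≈ 66.9 mm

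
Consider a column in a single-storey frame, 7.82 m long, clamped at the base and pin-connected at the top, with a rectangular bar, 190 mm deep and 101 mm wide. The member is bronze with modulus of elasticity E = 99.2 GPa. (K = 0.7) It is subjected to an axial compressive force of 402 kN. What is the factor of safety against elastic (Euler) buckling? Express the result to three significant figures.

n ≈ 1.33

Buckling occurs about the weak axis: I_min = h·b³/12 with b = 101 mm (the shorter side).
I_min = 190×101³/12 = 1.631×10^7 mm⁴
I = 1.631×10^7 mm⁴ = 1.631×10^-5 m⁴
Effective length L_e = K·L = 0.7 × 7.82 = 5.474 m
P_cr = π²EI / L_e² = π² × 99.2×10⁹ × 1.631×10^-5 / 5.474² = 5.330×10^5 N
Factor of safety n = P_cr / P = 533.01 / 402 = 1.33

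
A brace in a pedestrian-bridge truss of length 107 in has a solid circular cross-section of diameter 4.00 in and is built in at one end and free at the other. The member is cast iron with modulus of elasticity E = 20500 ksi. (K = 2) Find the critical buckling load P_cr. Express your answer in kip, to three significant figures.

P_cr ≈ 55.5 kip

I = πd⁴/64 = π×4.00⁴/64 = 12.57 in⁴
Effective length L_e = K·L = 2 × 107 = 214.0 in
P_cr = π²EI / L_e² = π² × 20500×10³ × 12.57 / 214.0² = 5.552×10^4 lb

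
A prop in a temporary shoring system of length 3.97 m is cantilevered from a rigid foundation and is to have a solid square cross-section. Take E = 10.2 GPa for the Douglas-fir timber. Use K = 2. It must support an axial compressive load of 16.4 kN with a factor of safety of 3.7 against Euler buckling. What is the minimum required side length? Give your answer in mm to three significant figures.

Required P_cr = n·P = 3.7 × 16.4 = 60.68 kN
L_e = K·L = 2 × 3.97 = 7.940 m
Required I = P_cr·L_e²/(π²E) = 6.068×10^4 × 7.940² / (π² × 1.02×10^10) = 3.800×10^-5 m⁴
I_req = 3.800×10^7 mm⁴
Solid square: I = a⁴/12  ⇒  a = (12I)^(1/4) = (12×3.800×10^7)^(1/4) = 146 mm

a ≈ 146 mm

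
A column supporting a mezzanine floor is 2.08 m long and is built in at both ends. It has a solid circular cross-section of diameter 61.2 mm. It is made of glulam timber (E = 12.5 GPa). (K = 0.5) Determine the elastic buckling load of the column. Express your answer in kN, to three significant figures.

P_cr ≈ 78.5 kN

I = πd⁴/64 = π×61.2⁴/64 = 6.886×10^5 mm⁴
I = 6.886×10^5 mm⁴ = 6.886×10^-7 m⁴
Effective length L_e = K·L = 0.5 × 2.08 = 1.040 m
P_cr = π²EI / L_e² = π² × 12.5×10⁹ × 6.886×10^-7 / 1.040² = 7.855×10^4 N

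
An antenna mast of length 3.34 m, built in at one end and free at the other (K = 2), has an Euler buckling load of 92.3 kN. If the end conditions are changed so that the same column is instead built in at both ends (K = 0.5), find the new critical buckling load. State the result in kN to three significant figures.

P_cr ∝ 1/K², so P_cr,new = P_cr,old × (K_old/K_new)² = 92.3 × (2/0.5)²
= 92.3 × 16.00 = 1480 kN

P_cr ≈ 1480 kN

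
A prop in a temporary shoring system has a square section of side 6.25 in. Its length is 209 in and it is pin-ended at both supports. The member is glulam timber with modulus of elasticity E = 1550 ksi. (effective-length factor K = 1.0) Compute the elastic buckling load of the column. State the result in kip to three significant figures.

P_cr ≈ 44.5 kip

I = a⁴/12 = 6.25⁴/12 = 127.2 in⁴
Effective length L_e = K·L = 1 × 209 = 209.0 in
P_cr = π²EI / L_e² = π² × 1550×10³ × 127.2 / 209.0² = 4.453×10^4 lb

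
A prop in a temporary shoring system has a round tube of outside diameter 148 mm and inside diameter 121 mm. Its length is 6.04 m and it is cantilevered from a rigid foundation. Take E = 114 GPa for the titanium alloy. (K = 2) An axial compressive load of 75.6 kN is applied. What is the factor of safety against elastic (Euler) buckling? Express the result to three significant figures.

n ≈ 1.33

d_o = 148 mm, d_i = 121 mm
I = π(d_o⁴ − d_i⁴)/64 = π(148⁴ − 121.0⁴)/64 = 1.303×10^7 mm⁴
I = 1.303×10^7 mm⁴ = 1.303×10^-5 m⁴
Effective length L_e = K·L = 2 × 6.04 = 12.08 m
P_cr = π²EI / L_e² = π² × 114×10⁹ × 1.303×10^-5 / 12.08² = 1.005×10^5 N
Factor of safety n = P_cr / P = 100.46 / 75.6 = 1.33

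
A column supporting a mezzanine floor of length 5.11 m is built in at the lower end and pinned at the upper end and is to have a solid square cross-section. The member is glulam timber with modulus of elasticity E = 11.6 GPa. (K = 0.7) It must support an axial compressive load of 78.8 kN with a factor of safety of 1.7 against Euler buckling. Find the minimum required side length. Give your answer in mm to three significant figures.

a ≈ 116 mm

Required P_cr = n·P = 1.7 × 78.8 = 134.0 kN
L_e = K·L = 0.7 × 5.11 = 3.577 m
Required I = P_cr·L_e²/(π²E) = 1.340×10^5 × 3.577² / (π² × 1.16×10^10) = 1.497×10^-5 m⁴
I_req = 1.497×10^7 mm⁴
Solid square: I = a⁴/12  ⇒  a = (12I)^(1/4) = (12×1.497×10^7)^(1/4) = 116 mm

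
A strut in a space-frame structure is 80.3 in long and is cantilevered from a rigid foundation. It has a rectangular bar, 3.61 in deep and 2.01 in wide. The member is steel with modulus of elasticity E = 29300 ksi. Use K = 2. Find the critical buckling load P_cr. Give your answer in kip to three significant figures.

P_cr ≈ 27.4 kip

Buckling occurs about the weak axis: I_min = h·b³/12 with b = 2.01 in (the shorter side).
I_min = 3.61×2.01³/12 = 2.443 in⁴
Effective length L_e = K·L = 2 × 80.3 = 160.6 in
P_cr = π²EI / L_e² = π² × 29300×10³ × 2.443 / 160.6² = 2.739×10^4 lb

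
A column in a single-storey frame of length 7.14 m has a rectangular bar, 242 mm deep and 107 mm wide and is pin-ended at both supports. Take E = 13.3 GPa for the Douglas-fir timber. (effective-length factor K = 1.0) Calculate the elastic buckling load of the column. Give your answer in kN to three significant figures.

Buckling occurs about the weak axis: I_min = h·b³/12 with b = 107 mm (the shorter side).
I_min = 242×107³/12 = 2.471×10^7 mm⁴
I = 2.471×10^7 mm⁴ = 2.471×10^-5 m⁴
Effective length L_e = K·L = 1 × 7.14 = 7.140 m
P_cr = π²EI / L_e² = π² × 13.3×10⁹ × 2.471×10^-5 / 7.140² = 6.361×10^4 N

P_cr ≈ 63.6 kN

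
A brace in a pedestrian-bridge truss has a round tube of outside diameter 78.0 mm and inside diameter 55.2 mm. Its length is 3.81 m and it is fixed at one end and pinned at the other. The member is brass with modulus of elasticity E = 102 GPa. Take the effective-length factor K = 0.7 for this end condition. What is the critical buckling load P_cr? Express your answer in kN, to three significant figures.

P_cr ≈ 193 kN

d_o = 78.0 mm, d_i = 55.2 mm
I = π(d_o⁴ − d_i⁴)/64 = π(78.0⁴ − 55.20⁴)/64 = 1.361×10^6 mm⁴
I = 1.361×10^6 mm⁴ = 1.361×10^-6 m⁴
Effective length L_e = K·L = 0.7 × 3.81 = 2.667 m
P_cr = π²EI / L_e² = π² × 102×10⁹ × 1.361×10^-6 / 2.667² = 1.927×10^5 N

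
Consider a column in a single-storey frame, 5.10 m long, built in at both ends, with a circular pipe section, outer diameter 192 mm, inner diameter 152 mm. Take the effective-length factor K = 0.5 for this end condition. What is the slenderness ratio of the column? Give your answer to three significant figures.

λ ≈ 41.7

d_o = 192 mm, d_i = 152 mm
I = π(d_o⁴ − d_i⁴)/64 = π(192⁴ − 152.0⁴)/64 = 4.050×10^7 mm⁴
A = 1.081×10^4 mm²;  r_min = √(I/A) = √(4.050×10^7/1.081×10^4) = 61.22 mm
L_e = K·L = 0.5 × 5.10 m = 2.550 m = 2550.0 mm
λ = L_e / r_min = 2550.0 / 61.22 = 41.7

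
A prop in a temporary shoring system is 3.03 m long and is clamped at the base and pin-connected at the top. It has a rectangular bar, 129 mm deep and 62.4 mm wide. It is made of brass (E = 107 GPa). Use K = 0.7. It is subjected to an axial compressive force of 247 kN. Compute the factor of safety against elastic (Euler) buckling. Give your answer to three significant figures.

Buckling occurs about the weak axis: I_min = h·b³/12 with b = 62.4 mm (the shorter side).
I_min = 129×62.4³/12 = 2.612×10^6 mm⁴
I = 2.612×10^6 mm⁴ = 2.612×10^-6 m⁴
Effective length L_e = K·L = 0.7 × 3.03 = 2.121 m
P_cr = π²EI / L_e² = π² × 107×10⁹ × 2.612×10^-6 / 2.121² = 6.131×10^5 N
Factor of safety n = P_cr / P = 613.15 / 247 = 2.48

n ≈ 2.48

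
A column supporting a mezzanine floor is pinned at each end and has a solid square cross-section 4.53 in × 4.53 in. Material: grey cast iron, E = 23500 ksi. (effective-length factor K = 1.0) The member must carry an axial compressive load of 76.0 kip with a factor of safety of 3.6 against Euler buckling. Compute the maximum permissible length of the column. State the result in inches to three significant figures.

L_max ≈ 172 in

I = a⁴/12 = 4.53⁴/12 = 35.09 in⁴
Required critical load P_cr = n·P = 3.6 × 76.0 = 273.6 kip = 2.736×10^5 lb
From P_cr = π²EI/(K·L)²:  L = (1/K)·√(π²EI/P_cr) = (1/1)·√(π²×2.35×10^7×35.09/2.736×10^5)
L = 172 in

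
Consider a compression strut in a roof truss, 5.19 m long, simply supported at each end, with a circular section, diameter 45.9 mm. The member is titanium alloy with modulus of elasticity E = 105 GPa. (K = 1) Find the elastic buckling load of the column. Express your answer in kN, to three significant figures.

I = πd⁴/64 = π×45.9⁴/64 = 2.179×10^5 mm⁴
I = 2.179×10^5 mm⁴ = 2.179×10^-7 m⁴
Effective length L_e = K·L = 1 × 5.19 = 5.190 m
P_cr = π²EI / L_e² = π² × 105×10⁹ × 2.179×10^-7 / 5.190² = 8.383×10^3 N

P_cr ≈ 8.38 kN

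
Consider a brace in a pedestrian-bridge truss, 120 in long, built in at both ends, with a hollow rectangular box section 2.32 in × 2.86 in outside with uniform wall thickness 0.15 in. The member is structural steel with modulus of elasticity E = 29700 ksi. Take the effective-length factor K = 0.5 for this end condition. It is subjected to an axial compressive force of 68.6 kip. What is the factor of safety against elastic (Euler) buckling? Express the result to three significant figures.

n ≈ 1.45

Inner dimensions: h_i = 2.86 − 2×0.15 = 2.560 in, b_i = 2.32 − 2×0.15 = 2.020 in
Weak-axis I_min = (h_o·b_o³ − h_i·b_i³)/12 with b_o = 2.32, b_i = 2.020 in (shorter outer/inner sides).
I_min = (2.86×2.32³ − 2.560×2.020³)/12 = 1.218 in⁴
Effective length L_e = K·L = 0.5 × 120 = 60.00 in
P_cr = π²EI / L_e² = π² × 29700×10³ × 1.218 / 60.00² = 9.915×10^4 lb
Factor of safety n = P_cr / P = 99.153 / 68.6 = 1.45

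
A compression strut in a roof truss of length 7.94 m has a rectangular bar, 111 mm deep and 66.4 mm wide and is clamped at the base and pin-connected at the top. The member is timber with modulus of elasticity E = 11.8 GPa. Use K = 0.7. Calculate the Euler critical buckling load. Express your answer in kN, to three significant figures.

Buckling occurs about the weak axis: I_min = h·b³/12 with b = 66.4 mm (the shorter side).
I_min = 111×66.4³/12 = 2.708×10^6 mm⁴
I = 2.708×10^6 mm⁴ = 2.708×10^-6 m⁴
Effective length L_e = K·L = 0.7 × 7.94 = 5.558 m
P_cr = π²EI / L_e² = π² × 11.8×10⁹ × 2.708×10^-6 / 5.558² = 1.021×10^4 N

P_cr ≈ 10.2 kN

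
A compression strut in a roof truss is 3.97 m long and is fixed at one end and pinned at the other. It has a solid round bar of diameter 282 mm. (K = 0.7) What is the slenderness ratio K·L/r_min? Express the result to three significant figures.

For a solid circle r = d/4 = 282/4 = 70.50 mm
L_e = K·L = 0.7 × 3.97 m = 2.779 m = 2779.0 mm
λ = L_e / r_min = 2779.0 / 70.50 = 39.4

λ ≈ 39.4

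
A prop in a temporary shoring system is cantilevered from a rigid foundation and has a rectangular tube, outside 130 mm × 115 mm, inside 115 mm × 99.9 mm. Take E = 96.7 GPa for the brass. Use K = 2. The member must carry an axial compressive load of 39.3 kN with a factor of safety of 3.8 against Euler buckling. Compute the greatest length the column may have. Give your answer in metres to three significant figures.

L_max ≈ 3.33 m

Weak-axis I_min = (h_o·b_o³ − h_i·b_i³)/12 with b_o = 115, b_i = 99.90 mm (shorter outer/inner sides).
I_min = (130×115³ − 115.0×99.90³)/12 = 6.922×10^6 mm⁴
I = 6.922×10^-6 m⁴
Required critical load P_cr = n·P = 3.8 × 39.3 = 149.3 kN = 1.493×10^5 N
From P_cr = π²EI/(K·L)²:  L = (1/K)·√(π²EI/P_cr) = (1/2)·√(π²×9.67×10^10×6.922×10^-6/1.493×10^5)
L = 3.33 m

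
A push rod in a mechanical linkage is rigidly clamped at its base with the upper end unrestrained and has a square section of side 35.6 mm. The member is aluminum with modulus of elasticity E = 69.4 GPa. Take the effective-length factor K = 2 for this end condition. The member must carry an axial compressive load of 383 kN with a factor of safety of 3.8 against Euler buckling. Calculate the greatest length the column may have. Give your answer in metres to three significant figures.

L_max ≈ 0.125 m

I = a⁴/12 = 35.6⁴/12 = 1.339×10^5 mm⁴
I = 1.339×10^-7 m⁴
Required critical load P_cr = n·P = 3.8 × 383 = 1455 kN = 1.455×10^6 N
From P_cr = π²EI/(K·L)²:  L = (1/K)·√(π²EI/P_cr) = (1/2)·√(π²×6.94×10^10×1.339×10^-7/1.455×10^6)
L = 0.125 m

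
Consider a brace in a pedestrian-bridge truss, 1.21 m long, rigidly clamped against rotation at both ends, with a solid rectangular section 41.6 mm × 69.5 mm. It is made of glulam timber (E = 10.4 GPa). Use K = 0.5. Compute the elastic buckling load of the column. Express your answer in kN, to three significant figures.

Buckling occurs about the weak axis: I_min = h·b³/12 with b = 41.6 mm (the shorter side).
I_min = 69.5×41.6³/12 = 4.169×10^5 mm⁴
I = 4.169×10^5 mm⁴ = 4.169×10^-7 m⁴
Effective length L_e = K·L = 0.5 × 1.21 = 0.6050 m
P_cr = π²EI / L_e² = π² × 10.4×10⁹ × 4.169×10^-7 / 0.6050² = 1.169×10^5 N

P_cr ≈ 117 kN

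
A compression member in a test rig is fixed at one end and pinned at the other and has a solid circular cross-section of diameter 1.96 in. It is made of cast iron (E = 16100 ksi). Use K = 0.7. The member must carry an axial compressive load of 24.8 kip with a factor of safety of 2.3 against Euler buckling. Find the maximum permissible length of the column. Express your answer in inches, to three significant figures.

I = πd⁴/64 = π×1.96⁴/64 = 0.7244 in⁴
Required critical load P_cr = n·P = 2.3 × 24.8 = 57.04 kip = 5.704×10^4 lb
From P_cr = π²EI/(K·L)²:  L = (1/K)·√(π²EI/P_cr) = (1/0.7)·√(π²×1.61×10^7×0.7244/5.704×10^4)
L = 64.2 in

L_max ≈ 64.2 in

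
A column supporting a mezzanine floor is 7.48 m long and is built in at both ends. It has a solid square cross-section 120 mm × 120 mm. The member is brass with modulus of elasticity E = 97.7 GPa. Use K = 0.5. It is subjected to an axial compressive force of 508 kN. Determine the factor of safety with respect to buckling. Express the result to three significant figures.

n ≈ 2.34

I = a⁴/12 = 120⁴/12 = 1.728×10^7 mm⁴
I = 1.728×10^7 mm⁴ = 1.728×10^-5 m⁴
Effective length L_e = K·L = 0.5 × 7.48 = 3.740 m
P_cr = π²EI / L_e² = π² × 97.7×10⁹ × 1.728×10^-5 / 3.740² = 1.191×10^6 N
Factor of safety n = P_cr / P = 1191.2 / 508 = 2.34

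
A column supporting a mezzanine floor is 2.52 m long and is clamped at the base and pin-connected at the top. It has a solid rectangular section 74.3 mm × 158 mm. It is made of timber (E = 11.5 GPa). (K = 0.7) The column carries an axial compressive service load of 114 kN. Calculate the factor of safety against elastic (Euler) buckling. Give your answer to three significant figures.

Buckling occurs about the weak axis: I_min = h·b³/12 with b = 74.3 mm (the shorter side).
I_min = 158×74.3³/12 = 5.401×10^6 mm⁴
I = 5.401×10^6 mm⁴ = 5.401×10^-6 m⁴
Effective length L_e = K·L = 0.7 × 2.52 = 1.764 m
P_cr = π²EI / L_e² = π² × 11.5×10⁹ × 5.401×10^-6 / 1.764² = 1.970×10^5 N
Factor of safety n = P_cr / P = 196.99 / 114 = 1.73

n ≈ 1.73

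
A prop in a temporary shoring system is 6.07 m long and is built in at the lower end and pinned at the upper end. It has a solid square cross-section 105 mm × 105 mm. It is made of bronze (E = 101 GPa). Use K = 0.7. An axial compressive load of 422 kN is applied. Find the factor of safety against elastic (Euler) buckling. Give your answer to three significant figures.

I = a⁴/12 = 105⁴/12 = 1.013×10^7 mm⁴
I = 1.013×10^7 mm⁴ = 1.013×10^-5 m⁴
Effective length L_e = K·L = 0.7 × 6.07 = 4.249 m
P_cr = π²EI / L_e² = π² × 101×10⁹ × 1.013×10^-5 / 4.249² = 5.593×10^5 N
Factor of safety n = P_cr / P = 559.27 / 422 = 1.33

n ≈ 1.33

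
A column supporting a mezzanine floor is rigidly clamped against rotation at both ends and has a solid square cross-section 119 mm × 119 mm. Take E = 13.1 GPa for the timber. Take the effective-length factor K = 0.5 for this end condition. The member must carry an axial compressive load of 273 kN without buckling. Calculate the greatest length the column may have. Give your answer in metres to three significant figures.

I = a⁴/12 = 119⁴/12 = 1.671×10^7 mm⁴
I = 1.671×10^-5 m⁴
At the buckling limit P_cr = P = 2.730×10^5 N
From P_cr = π²EI/(K·L)²:  L = (1/K)·√(π²EI/P_cr) = (1/0.5)·√(π²×1.31×10^10×1.671×10^-5/2.730×10^5)
L = 5.63 m

L_max ≈ 5.63 m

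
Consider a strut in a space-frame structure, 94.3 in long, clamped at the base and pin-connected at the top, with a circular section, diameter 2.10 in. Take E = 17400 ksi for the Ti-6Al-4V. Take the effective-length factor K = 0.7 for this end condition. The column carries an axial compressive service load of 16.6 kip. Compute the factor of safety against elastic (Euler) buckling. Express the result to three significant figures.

I = πd⁴/64 = π×2.10⁴/64 = 0.9547 in⁴
Effective length L_e = K·L = 0.7 × 94.3 = 66.01 in
P_cr = π²EI / L_e² = π² × 17400×10³ × 0.9547 / 66.01² = 3.763×10^4 lb
Factor of safety n = P_cr / P = 37.625 / 16.6 = 2.27

n ≈ 2.27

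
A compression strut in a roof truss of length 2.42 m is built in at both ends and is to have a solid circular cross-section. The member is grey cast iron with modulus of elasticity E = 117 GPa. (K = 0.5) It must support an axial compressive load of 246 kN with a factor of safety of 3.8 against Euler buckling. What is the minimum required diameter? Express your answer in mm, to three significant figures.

Required P_cr = n·P = 3.8 × 246 = 934.8 kN
L_e = K·L = 0.5 × 2.42 = 1.210 m
Required I = P_cr·L_e²/(π²E) = 9.348×10^5 × 1.210² / (π² × 1.17×10^11) = 1.185×10^-6 m⁴
I_req = 1.185×10^6 mm⁴
Solid circle: I = πd⁴/64  ⇒  d = (64I/π)^(1/4) = (64×1.185×10^6/π)^(1/4) = 70.1 mm

d ≈ 70.1 mm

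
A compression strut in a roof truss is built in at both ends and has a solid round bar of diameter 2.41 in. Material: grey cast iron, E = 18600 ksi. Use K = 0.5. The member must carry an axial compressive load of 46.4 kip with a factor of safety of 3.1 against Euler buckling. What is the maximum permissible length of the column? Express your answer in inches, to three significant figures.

L_max ≈ 91.9 in

I = πd⁴/64 = π×2.41⁴/64 = 1.656 in⁴
Required critical load P_cr = n·P = 3.1 × 46.4 = 143.8 kip = 1.438×10^5 lb
From P_cr = π²EI/(K·L)²:  L = (1/K)·√(π²EI/P_cr) = (1/0.5)·√(π²×1.86×10^7×1.656/1.438×10^5)
L = 91.9 in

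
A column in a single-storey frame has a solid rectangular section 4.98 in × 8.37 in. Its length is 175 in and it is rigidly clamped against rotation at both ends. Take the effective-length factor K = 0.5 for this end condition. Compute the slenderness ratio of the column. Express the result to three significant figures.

For a rectangle r_min = b/√12 = 4.98/√12 = 1.438 in
L_e = K·L = 0.5 × 175 = 87.50 in
λ = L_e / r_min = 87.500 / 1.438 = 60.9

λ ≈ 60.9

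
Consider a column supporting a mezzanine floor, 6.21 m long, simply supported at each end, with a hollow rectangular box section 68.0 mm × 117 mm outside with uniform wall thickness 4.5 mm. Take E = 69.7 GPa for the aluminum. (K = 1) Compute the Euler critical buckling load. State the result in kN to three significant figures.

P_cr ≈ 21.7 kN

Inner dimensions: h_i = 117 − 2×4.5 = 108.0 mm, b_i = 68.0 − 2×4.5 = 59.00 mm
Weak-axis I_min = (h_o·b_o³ − h_i·b_i³)/12 with b_o = 68.0, b_i = 59.00 mm (shorter outer/inner sides).
I_min = (117×68.0³ − 108.0×59.00³)/12 = 1.217×10^6 mm⁴
I = 1.217×10^6 mm⁴ = 1.217×10^-6 m⁴
Effective length L_e = K·L = 1 × 6.21 = 6.210 m
P_cr = π²EI / L_e² = π² × 69.7×10⁹ × 1.217×10^-6 / 6.210² = 2.171×10^4 N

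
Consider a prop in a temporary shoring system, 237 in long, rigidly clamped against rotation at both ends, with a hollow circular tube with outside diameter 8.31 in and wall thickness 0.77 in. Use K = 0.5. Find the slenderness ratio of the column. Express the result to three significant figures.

λ ≈ 44.2

Inner diameter d_i = 8.31 − 2×0.77 = 6.770 in
I = π(d_o⁴ − d_i⁴)/64 = π(8.31⁴ − 6.770⁴)/64 = 131.0 in⁴
A = 18.24 in²;  r_min = √(I/A) = √(131.0/18.24) = 2.680 in
L_e = K·L = 0.5 × 237 = 118.5 in
λ = L_e / r_min = 118.50 / 2.680 = 44.2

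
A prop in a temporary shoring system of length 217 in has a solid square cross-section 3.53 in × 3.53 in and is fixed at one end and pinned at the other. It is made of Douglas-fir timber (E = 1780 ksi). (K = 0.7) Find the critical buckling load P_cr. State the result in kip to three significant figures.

I = a⁴/12 = 3.53⁴/12 = 12.94 in⁴
Effective length L_e = K·L = 0.7 × 217 = 151.9 in
P_cr = π²EI / L_e² = π² × 1780×10³ × 12.94 / 151.9² = 9.852×10^3 lb

P_cr ≈ 9.85 kip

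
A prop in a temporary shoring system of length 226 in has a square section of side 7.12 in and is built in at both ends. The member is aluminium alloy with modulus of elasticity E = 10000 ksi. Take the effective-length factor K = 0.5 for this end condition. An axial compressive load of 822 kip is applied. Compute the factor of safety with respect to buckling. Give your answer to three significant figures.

n ≈ 2.01

I = a⁴/12 = 7.12⁴/12 = 214.2 in⁴
Effective length L_e = K·L = 0.5 × 226 = 113.0 in
P_cr = π²EI / L_e² = π² × 10000×10³ × 214.2 / 113.0² = 1.655×10^6 lb
Factor of safety n = P_cr / P = 1655.3 / 822 = 2.01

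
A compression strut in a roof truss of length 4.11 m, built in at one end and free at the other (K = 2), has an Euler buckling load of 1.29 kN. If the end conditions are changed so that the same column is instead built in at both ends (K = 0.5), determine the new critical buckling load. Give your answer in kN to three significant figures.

P_cr ≈ 20.6 kN

P_cr ∝ 1/K², so P_cr,new = P_cr,old × (K_old/K_new)² = 1.29 × (2/0.5)²
= 1.29 × 16.00 = 20.6 kN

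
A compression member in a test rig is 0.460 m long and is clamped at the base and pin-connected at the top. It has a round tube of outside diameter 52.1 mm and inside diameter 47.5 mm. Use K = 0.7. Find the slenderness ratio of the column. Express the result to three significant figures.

λ ≈ 18.3

d_o = 52.1 mm, d_i = 47.5 mm
I = π(d_o⁴ − d_i⁴)/64 = π(52.1⁴ − 47.50⁴)/64 = 1.118×10^5 mm⁴
A = 359.8 mm²;  r_min = √(I/A) = √(1.118×10^5/359.8) = 17.63 mm
L_e = K·L = 0.7 × 0.460 m = 0.3220 m = 322.00 mm
λ = L_e / r_min = 322.00 / 17.63 = 18.3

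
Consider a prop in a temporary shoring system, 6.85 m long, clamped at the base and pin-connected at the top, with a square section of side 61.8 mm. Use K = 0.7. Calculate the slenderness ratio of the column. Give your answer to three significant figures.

λ ≈ 269

I = a⁴/12 = 61.8⁴/12 = 1.216×10^6 mm⁴
A = 3.819×10^3 mm²;  r_min = √(I/A) = √(1.216×10^6/3.819×10^3) = 17.84 mm
L_e = K·L = 0.7 × 6.85 m = 4.795 m = 4795.0 mm
λ = L_e / r_min = 4795.0 / 17.84 = 269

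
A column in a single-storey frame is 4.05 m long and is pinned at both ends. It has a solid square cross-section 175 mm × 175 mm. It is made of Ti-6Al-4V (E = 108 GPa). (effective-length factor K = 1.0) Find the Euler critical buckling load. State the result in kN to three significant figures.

P_cr ≈ 5080 kN

I = a⁴/12 = 175⁴/12 = 7.816×10^7 mm⁴
I = 7.816×10^7 mm⁴ = 7.816×10^-5 m⁴
Effective length L_e = K·L = 1 × 4.05 = 4.050 m
P_cr = π²EI / L_e² = π² × 108×10⁹ × 7.816×10^-5 / 4.050² = 5.079×10^6 N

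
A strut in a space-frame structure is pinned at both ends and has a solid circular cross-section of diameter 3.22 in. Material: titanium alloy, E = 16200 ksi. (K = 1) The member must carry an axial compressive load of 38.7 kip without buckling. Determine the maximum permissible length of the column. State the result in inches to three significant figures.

I = πd⁴/64 = π×3.22⁴/64 = 5.277 in⁴
At the buckling limit P_cr = P = 3.870×10^4 lb
From P_cr = π²EI/(K·L)²:  L = (1/K)·√(π²EI/P_cr) = (1/1)·√(π²×1.62×10^7×5.277/3.870×10^4)
L = 148 in

L_max ≈ 148 in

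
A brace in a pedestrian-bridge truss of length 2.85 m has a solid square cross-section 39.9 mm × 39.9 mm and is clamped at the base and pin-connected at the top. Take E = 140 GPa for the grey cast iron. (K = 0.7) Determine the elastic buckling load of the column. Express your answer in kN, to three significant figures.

I = a⁴/12 = 39.9⁴/12 = 2.112×10^5 mm⁴
I = 2.112×10^5 mm⁴ = 2.112×10^-7 m⁴
Effective length L_e = K·L = 0.7 × 2.85 = 1.995 m
P_cr = π²EI / L_e² = π² × 140×10⁹ × 2.112×10^-7 / 1.995² = 7.333×10^4 N

P_cr ≈ 73.3 kN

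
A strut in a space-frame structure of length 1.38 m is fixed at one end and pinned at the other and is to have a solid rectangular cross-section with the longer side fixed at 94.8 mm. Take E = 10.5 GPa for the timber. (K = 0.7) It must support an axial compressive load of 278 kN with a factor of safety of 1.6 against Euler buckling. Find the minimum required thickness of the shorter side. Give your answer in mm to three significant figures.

Required P_cr = n·P = 1.6 × 278 = 444.8 kN
L_e = K·L = 0.7 × 1.38 = 0.9660 m
Required I = P_cr·L_e²/(π²E) = 4.448×10^5 × 0.9660² / (π² × 1.05×10^10) = 4.005×10^-6 m⁴
I_req = 4.005×10^6 mm⁴
Rectangle, weak axis: I_min = h·b³/12 with h = 94.8 mm fixed  ⇒  b = (12I/h)^(1/3) = 79.7 mm

b ≈ 79.7 mm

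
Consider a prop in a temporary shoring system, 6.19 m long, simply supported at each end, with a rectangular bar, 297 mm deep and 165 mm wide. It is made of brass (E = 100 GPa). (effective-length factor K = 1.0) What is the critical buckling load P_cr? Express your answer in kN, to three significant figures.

Buckling occurs about the weak axis: I_min = h·b³/12 with b = 165 mm (the shorter side).
I_min = 297×165³/12 = 1.112×10^8 mm⁴
I = 1.112×10^8 mm⁴ = 1.112×10^-4 m⁴
Effective length L_e = K·L = 1 × 6.19 = 6.190 m
P_cr = π²EI / L_e² = π² × 100×10⁹ × 1.112×10^-4 / 6.190² = 2.864×10^6 N

P_cr ≈ 2860 kN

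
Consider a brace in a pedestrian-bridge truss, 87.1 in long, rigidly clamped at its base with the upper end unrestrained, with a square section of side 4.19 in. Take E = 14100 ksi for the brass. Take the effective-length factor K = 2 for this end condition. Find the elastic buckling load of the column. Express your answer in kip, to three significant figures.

I = a⁴/12 = 4.19⁴/12 = 25.68 in⁴
Effective length L_e = K·L = 2 × 87.1 = 174.2 in
P_cr = π²EI / L_e² = π² × 14100×10³ × 25.68 / 174.2² = 1.178×10^5 lb

P_cr ≈ 118 kip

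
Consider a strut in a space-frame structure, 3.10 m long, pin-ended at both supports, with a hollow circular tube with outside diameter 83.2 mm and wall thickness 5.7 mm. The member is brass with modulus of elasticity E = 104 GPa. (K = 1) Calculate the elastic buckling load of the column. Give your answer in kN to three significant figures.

P_cr ≈ 112 kN

Inner diameter d_i = 83.2 − 2×5.7 = 71.80 mm
I = π(d_o⁴ − d_i⁴)/64 = π(83.2⁴ − 71.80⁴)/64 = 1.048×10^6 mm⁴
I = 1.048×10^6 mm⁴ = 1.048×10^-6 m⁴
Effective length L_e = K·L = 1 × 3.10 = 3.100 m
P_cr = π²EI / L_e² = π² × 104×10⁹ × 1.048×10^-6 / 3.100² = 1.119×10^5 N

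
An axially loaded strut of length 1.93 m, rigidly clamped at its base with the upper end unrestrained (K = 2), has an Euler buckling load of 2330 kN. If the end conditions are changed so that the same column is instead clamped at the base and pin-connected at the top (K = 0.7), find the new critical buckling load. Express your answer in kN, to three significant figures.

P_cr ∝ 1/K², so P_cr,new = P_cr,old × (K_old/K_new)² = 2330 × (2/0.7)²
= 2330 × 8.163 = 19000 kN

P_cr ≈ 19000 kN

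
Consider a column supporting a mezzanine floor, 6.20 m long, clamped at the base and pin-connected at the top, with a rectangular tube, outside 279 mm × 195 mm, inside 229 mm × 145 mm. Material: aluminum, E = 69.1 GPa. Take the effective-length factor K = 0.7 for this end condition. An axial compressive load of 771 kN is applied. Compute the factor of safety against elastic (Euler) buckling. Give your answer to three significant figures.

Weak-axis I_min = (h_o·b_o³ − h_i·b_i³)/12 with b_o = 195, b_i = 145.0 mm (shorter outer/inner sides).
I_min = (279×195³ − 229.0×145.0³)/12 = 1.142×10^8 mm⁴
I = 1.142×10^8 mm⁴ = 1.142×10^-4 m⁴
Effective length L_e = K·L = 0.7 × 6.20 = 4.340 m
P_cr = π²EI / L_e² = π² × 69.1×10⁹ × 1.142×10^-4 / 4.340² = 4.136×10^6 N
Factor of safety n = P_cr / P = 4135.5 / 771 = 5.36

n ≈ 5.36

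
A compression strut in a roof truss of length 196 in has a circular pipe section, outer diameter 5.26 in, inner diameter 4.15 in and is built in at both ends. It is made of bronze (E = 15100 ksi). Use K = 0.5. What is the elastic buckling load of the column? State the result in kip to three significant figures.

d_o = 5.26 in, d_i = 4.15 in
I = π(d_o⁴ − d_i⁴)/64 = π(5.26⁴ − 4.150⁴)/64 = 23.02 in⁴
Effective length L_e = K·L = 0.5 × 196 = 98.00 in
P_cr = π²EI / L_e² = π² × 15100×10³ × 23.02 / 98.00² = 3.572×10^5 lb

P_cr ≈ 357 kip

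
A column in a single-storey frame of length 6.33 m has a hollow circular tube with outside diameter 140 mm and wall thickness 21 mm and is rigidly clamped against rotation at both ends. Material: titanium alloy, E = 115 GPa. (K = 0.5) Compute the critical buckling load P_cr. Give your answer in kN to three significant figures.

Inner diameter d_i = 140 − 2×21 = 98.00 mm
I = π(d_o⁴ − d_i⁴)/64 = π(140⁴ − 98.00⁴)/64 = 1.433×10^7 mm⁴
I = 1.433×10^7 mm⁴ = 1.433×10^-5 m⁴
Effective length L_e = K·L = 0.5 × 6.33 = 3.165 m
P_cr = π²EI / L_e² = π² × 115×10⁹ × 1.433×10^-5 / 3.165² = 1.624×10^6 N

P_cr ≈ 1620 kN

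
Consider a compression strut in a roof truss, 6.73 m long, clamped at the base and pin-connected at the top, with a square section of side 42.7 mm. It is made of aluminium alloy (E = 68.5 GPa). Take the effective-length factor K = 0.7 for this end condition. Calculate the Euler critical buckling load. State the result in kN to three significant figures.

I = a⁴/12 = 42.7⁴/12 = 2.770×10^5 mm⁴
I = 2.770×10^5 mm⁴ = 2.770×10^-7 m⁴
Effective length L_e = K·L = 0.7 × 6.73 = 4.711 m
P_cr = π²EI / L_e² = π² × 68.5×10⁹ × 2.770×10^-7 / 4.711² = 8.439×10^3 N

P_cr ≈ 8.44 kN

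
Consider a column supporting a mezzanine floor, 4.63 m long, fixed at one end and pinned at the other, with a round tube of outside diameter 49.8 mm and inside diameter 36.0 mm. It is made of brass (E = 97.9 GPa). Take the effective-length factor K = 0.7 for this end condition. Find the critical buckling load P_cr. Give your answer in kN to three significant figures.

P_cr ≈ 20.2 kN

d_o = 49.8 mm, d_i = 36.0 mm
I = π(d_o⁴ − d_i⁴)/64 = π(49.8⁴ − 36.00⁴)/64 = 2.195×10^5 mm⁴
I = 2.195×10^5 mm⁴ = 2.195×10^-7 m⁴
Effective length L_e = K·L = 0.7 × 4.63 = 3.241 m
P_cr = π²EI / L_e² = π² × 97.9×10⁹ × 2.195×10^-7 / 3.241² = 2.019×10^4 N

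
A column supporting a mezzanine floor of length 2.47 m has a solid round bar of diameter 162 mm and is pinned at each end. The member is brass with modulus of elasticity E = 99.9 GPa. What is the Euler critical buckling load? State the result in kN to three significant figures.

I = πd⁴/64 = π×162⁴/64 = 3.381×10^7 mm⁴
I = 3.381×10^7 mm⁴ = 3.381×10^-5 m⁴
Effective length L_e = K·L = 1 × 2.47 = 2.470 m
P_cr = π²EI / L_e² = π² × 99.9×10⁹ × 3.381×10^-5 / 2.470² = 5.464×10^6 N

P_cr ≈ 5460 kN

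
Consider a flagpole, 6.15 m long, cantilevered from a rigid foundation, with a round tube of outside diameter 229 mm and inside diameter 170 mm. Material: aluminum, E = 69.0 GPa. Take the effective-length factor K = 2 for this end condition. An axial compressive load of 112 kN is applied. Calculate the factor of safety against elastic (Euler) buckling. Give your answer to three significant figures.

n ≈ 3.78

d_o = 229 mm, d_i = 170 mm
I = π(d_o⁴ − d_i⁴)/64 = π(229⁴ − 170.0⁴)/64 = 9.399×10^7 mm⁴
I = 9.399×10^7 mm⁴ = 9.399×10^-5 m⁴
Effective length L_e = K·L = 2 × 6.15 = 12.30 m
P_cr = π²EI / L_e² = π² × 69.0×10⁹ × 9.399×10^-5 / 12.30² = 4.231×10^5 N
Factor of safety n = P_cr / P = 423.10 / 112 = 3.78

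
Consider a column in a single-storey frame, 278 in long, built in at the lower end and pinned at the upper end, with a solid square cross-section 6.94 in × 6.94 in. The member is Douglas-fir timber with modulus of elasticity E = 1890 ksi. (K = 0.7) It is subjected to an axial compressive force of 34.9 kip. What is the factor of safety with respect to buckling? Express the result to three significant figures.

n ≈ 2.73

I = a⁴/12 = 6.94⁴/12 = 193.3 in⁴
Effective length L_e = K·L = 0.7 × 278 = 194.6 in
P_cr = π²EI / L_e² = π² × 1890×10³ × 193.3 / 194.6² = 9.522×10^4 lb
Factor of safety n = P_cr / P = 95.221 / 34.9 = 2.73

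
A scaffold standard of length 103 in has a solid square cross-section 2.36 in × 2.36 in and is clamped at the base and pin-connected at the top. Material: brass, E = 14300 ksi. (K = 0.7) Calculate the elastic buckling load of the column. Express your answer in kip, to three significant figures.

I = a⁴/12 = 2.36⁴/12 = 2.585 in⁴
Effective length L_e = K·L = 0.7 × 103 = 72.10 in
P_cr = π²EI / L_e² = π² × 14300×10³ × 2.585 / 72.10² = 7.018×10^4 lb

P_cr ≈ 70.2 kip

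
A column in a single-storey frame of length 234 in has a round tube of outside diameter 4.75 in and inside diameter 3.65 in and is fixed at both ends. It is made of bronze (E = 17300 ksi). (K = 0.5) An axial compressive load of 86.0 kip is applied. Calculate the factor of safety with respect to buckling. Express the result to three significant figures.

d_o = 4.75 in, d_i = 3.65 in
I = π(d_o⁴ − d_i⁴)/64 = π(4.75⁴ − 3.650⁴)/64 = 16.28 in⁴
Effective length L_e = K·L = 0.5 × 234 = 117.0 in
P_cr = π²EI / L_e² = π² × 17300×10³ × 16.28 / 117.0² = 2.030×10^5 lb
Factor of safety n = P_cr / P = 203.02 / 86.0 = 2.36

n ≈ 2.36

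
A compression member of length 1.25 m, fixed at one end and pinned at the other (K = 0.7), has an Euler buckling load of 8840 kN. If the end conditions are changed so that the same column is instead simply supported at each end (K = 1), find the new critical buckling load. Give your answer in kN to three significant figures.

P_cr ≈ 4330 kN

P_cr ∝ 1/K², so P_cr,new = P_cr,old × (K_old/K_new)² = 8840 × (0.7/1)²
= 8840 × 0.4900 = 4330 kN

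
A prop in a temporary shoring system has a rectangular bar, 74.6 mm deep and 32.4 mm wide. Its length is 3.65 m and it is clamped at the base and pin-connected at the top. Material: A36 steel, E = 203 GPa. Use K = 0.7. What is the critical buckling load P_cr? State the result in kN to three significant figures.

P_cr ≈ 64.9 kN

Buckling occurs about the weak axis: I_min = h·b³/12 with b = 32.4 mm (the shorter side).
I_min = 74.6×32.4³/12 = 2.114×10^5 mm⁴
I = 2.114×10^5 mm⁴ = 2.114×10^-7 m⁴
Effective length L_e = K·L = 0.7 × 3.65 = 2.555 m
P_cr = π²EI / L_e² = π² × 203×10⁹ × 2.114×10^-7 / 2.555² = 6.489×10^4 N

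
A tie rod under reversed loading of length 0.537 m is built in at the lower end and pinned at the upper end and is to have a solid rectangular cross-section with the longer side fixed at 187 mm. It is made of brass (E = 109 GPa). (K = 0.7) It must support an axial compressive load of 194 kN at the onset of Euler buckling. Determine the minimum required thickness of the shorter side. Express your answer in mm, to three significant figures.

L_e = K·L = 0.7 × 0.537 = 0.3759 m
Required I = P_cr·L_e²/(π²E) = 1.940×10^5 × 0.3759² / (π² × 1.09×10^11) = 2.548×10^-8 m⁴
I_req = 2.548×10^4 mm⁴
Rectangle, weak axis: I_min = h·b³/12 with h = 187 mm fixed  ⇒  b = (12I/h)^(1/3) = 11.8 mm

b ≈ 11.8 mm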